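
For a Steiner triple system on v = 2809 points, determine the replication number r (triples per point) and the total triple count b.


An STS(v) is a 2-(v, 3, 1) BIBD: block size k = 3, λ = 1.
Replication: r(k − 1) = λ(v − 1) ⇒ r·2 = 2809 − 1 = 2808 ⇒ r = 1404.
Block count: b = v(v − 1)/6 = 2809·2808/6 = 7887672/6 = 1314612.
(Check via bk = vr: 1314612·3 = 3943836 = 2809·1404 = 3943836 ✓.)

r = 1404, b = 1314612.


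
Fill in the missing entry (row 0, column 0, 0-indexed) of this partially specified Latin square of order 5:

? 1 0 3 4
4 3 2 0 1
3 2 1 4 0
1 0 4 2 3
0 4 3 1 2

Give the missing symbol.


Row 0 contains symbols [0, 1, 3, 4] — missing [2].
Column 0 contains symbols [0, 1, 3, 4] — missing [2].
The missing symbol must appear in both missing sets; intersection = [2].
Therefore the hidden value is 2.

Missing value = 2.


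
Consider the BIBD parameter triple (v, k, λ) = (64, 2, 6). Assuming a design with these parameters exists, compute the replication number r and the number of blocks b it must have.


Any 2-(v, k, λ) BIBD satisfies two necessary conditions:
  (i)  Each point sits in r blocks, and counting incidences through any fixed point gives r(k − 1) = λ(v − 1), so r = λ(v − 1)/(k − 1).
  (ii) Total incidences bk = vr, so b = vr/k.
Step 1: r = λ(v − 1)/(k − 1) = 6·(64 − 1)/(2 − 1) = 6·63/1 = 378/1 = 378.
Step 2: b = vr/k = 64·378/2 = 24192/2 = 12096.
Check integrality: r = 378 ∈ Z ✓, b = 12096 ∈ Z ✓.
(These identities are necessary conditions: they determine r and b for any design with these parameters, but do not by themselves prove that one exists.)

r = 378, b = 12096.


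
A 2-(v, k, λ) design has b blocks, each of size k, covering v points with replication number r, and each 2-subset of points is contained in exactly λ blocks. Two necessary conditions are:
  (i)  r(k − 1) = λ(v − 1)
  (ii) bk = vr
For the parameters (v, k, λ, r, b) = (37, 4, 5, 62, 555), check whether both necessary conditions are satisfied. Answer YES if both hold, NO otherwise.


Condition (i): r(k − 1) = 62·3 = 186; λ(v − 1) = 5·36 = 180. Match? NO.
Condition (ii): bk = 555·4 = 2220; vr = 37·62 = 2294. Match? NO.
Both conditions hold? NO.

NO


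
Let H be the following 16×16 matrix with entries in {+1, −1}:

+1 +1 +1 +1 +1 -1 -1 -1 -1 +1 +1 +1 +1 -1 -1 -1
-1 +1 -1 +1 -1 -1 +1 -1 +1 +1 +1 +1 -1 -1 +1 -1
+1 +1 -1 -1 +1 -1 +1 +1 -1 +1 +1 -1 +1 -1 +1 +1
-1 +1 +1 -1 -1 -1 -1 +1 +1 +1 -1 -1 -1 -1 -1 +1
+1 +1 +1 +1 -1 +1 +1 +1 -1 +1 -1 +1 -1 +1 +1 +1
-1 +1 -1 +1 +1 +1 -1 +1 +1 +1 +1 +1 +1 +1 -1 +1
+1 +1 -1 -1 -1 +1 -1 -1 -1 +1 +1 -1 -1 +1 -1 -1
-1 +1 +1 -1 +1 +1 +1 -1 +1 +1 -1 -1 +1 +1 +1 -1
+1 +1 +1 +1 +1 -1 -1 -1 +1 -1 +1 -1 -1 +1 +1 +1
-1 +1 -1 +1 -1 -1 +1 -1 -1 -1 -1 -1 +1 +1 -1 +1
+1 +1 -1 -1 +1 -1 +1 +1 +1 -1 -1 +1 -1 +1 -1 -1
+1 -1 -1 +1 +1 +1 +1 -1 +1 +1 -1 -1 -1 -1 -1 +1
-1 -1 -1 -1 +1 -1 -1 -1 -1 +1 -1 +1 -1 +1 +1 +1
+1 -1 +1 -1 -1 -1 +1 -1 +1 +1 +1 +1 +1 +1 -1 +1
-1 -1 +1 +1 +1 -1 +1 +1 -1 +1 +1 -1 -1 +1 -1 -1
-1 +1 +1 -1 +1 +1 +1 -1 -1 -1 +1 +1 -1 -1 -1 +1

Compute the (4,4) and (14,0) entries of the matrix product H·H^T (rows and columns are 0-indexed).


Row 0 of H: [1, 1, 1, 1, 1, -1, -1, -1, -1, 1, 1, 1, 1, -1, -1, -1].
Row 4 of H: [1, 1, 1, 1, -1, 1, 1, 1, -1, 1, -1, 1, -1, 1, 1, 1].
Row 14 of H: [-1, -1, 1, 1, 1, -1, 1, 1, -1, 1, 1, -1, -1, 1, -1, -1].
(H·H^T)[4][4] = Σ_j H[4][j]·H[4][j] = (1)² + (1)² + (1)² + (1)² + (-1)² + (1)² + (1)² + (1)² + (-1)² + (1)² + (-1)² + (1)² + (-1)² + (1)² + (1)² + (1)² = 1 + 1 + 1 + 1 + 1 + 1 + 1 + 1 + 1 + 1 + 1 + 1 + 1 + 1 + 1 + 1 = 16.
(H·H^T)[14][0] = Σ_j H[14][j]·H[0][j] = (-1)·(1) + (-1)·(1) + (1)·(1) + (1)·(1) + (1)·(1) + (-1)·(-1) + (1)·(-1) + (1)·(-1) + (-1)·(-1) + (1)·(1) + (1)·(1) + (-1)·(1) + (-1)·(1) + (1)·(-1) + (-1)·(-1) + (-1)·(-1) = -1 + -1 + 1 + 1 + 1 + 1 + -1 + -1 + 1 + 1 + 1 + -1 + -1 + -1 + 1 + 1 = 2.
Rows 14 and 0 are not orthogonal (dot product = 2 ≠ 0), so H is not a Hadamard matrix.

(4,4) entry = 16; (14,0) entry = 2.


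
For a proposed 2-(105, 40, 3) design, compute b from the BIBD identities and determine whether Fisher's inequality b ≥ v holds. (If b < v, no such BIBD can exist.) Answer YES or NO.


r = λ(v − 1)/(k − 1) = 3·104/39 = 8.
b = vr/k = 105·8/40 = 21.
Fisher's inequality: b ≥ v ⇔ 21 ≥ 105? NO.

NO


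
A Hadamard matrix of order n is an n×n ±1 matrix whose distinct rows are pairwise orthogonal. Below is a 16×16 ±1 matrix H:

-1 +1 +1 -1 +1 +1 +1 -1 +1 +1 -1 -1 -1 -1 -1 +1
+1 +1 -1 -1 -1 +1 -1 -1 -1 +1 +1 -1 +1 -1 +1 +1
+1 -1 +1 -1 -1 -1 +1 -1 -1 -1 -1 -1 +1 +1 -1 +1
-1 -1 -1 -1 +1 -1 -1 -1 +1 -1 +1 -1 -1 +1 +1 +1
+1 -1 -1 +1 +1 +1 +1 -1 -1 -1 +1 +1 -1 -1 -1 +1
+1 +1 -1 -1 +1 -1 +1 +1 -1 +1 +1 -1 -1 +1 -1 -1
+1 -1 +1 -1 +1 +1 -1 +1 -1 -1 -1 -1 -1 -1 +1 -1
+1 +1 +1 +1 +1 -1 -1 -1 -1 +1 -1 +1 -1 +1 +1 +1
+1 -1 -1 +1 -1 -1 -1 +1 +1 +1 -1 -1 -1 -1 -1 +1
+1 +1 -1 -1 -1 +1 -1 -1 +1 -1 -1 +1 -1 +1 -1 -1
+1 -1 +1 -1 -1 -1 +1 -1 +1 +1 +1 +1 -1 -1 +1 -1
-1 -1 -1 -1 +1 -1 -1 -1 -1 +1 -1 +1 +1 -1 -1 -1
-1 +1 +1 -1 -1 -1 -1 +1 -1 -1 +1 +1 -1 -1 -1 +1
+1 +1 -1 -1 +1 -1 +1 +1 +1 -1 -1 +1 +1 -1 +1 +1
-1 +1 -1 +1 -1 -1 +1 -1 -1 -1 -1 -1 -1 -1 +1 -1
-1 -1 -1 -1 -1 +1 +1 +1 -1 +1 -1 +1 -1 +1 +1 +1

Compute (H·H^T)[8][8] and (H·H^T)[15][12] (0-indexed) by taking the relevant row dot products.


Row 8 of H: [1, -1, -1, 1, -1, -1, -1, 1, 1, 1, -1, -1, -1, -1, -1, 1].
Row 12 of H: [-1, 1, 1, -1, -1, -1, -1, 1, -1, -1, 1, 1, -1, -1, -1, 1].
Row 15 of H: [-1, -1, -1, -1, -1, 1, 1, 1, -1, 1, -1, 1, -1, 1, 1, 1].
(H·H^T)[8][8] = Σ_j H[8][j]·H[8][j] = (1)² + (-1)² + (-1)² + (1)² + (-1)² + (-1)² + (-1)² + (1)² + (1)² + (1)² + (-1)² + (-1)² + (-1)² + (-1)² + (-1)² + (1)² = 1 + 1 + 1 + 1 + 1 + 1 + 1 + 1 + 1 + 1 + 1 + 1 + 1 + 1 + 1 + 1 = 16.
(H·H^T)[15][12] = Σ_j H[15][j]·H[12][j] = (-1)·(-1) + (-1)·(1) + (-1)·(1) + (-1)·(-1) + (-1)·(-1) + (1)·(-1) + (1)·(-1) + (1)·(1) + (-1)·(-1) + (1)·(-1) + (-1)·(1) + (1)·(1) + (-1)·(-1) + (1)·(-1) + (1)·(-1) + (1)·(1) = 1 + -1 + -1 + 1 + 1 + -1 + -1 + 1 + 1 + -1 + -1 + 1 + 1 + -1 + -1 + 1 = 0.
So rows 15 and 12 are orthogonal; the diagonal entry equals n = 16.

(8,8) entry = 16; (15,12) entry = 0.


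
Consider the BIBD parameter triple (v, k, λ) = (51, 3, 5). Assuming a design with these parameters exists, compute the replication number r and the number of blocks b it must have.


Any 2-(v, k, λ) BIBD satisfies two necessary conditions:
  (i)  Each point sits in r blocks, and counting incidences through any fixed point gives r(k − 1) = λ(v − 1), so r = λ(v − 1)/(k − 1).
  (ii) Total incidences bk = vr, so b = vr/k.
Step 1: r = λ(v − 1)/(k − 1) = 5·(51 − 1)/(3 − 1) = 5·50/2 = 250/2 = 125.
Step 2: b = vr/k = 51·125/3 = 6375/3 = 2125.
Check integrality: r = 125 ∈ Z ✓, b = 2125 ∈ Z ✓.
(These identities are necessary conditions: they determine r and b for any design with these parameters, but do not by themselves prove that one exists.)

r = 125, b = 2125.


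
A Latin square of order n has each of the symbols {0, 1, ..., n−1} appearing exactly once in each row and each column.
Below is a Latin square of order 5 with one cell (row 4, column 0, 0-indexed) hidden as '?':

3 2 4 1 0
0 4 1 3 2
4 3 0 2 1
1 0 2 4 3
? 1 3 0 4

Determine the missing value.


Row 4 contains symbols [0, 1, 3, 4] — missing [2].
Column 0 contains symbols [0, 1, 3, 4] — missing [2].
The missing symbol must appear in both missing sets; intersection = [2].
Therefore the hidden value is 2.

Missing value = 2.


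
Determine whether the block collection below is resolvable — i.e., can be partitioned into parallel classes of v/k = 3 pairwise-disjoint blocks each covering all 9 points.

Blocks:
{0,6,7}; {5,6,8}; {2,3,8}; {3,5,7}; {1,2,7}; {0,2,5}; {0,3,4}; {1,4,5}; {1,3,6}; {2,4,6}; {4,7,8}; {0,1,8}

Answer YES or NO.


v = 9, block size k = 3, number of blocks = 12.
For resolvability, blocks must partition into parallel classes of size v/k = 3.
Total blocks must therefore be a multiple of 3: 12 = 3·4 + 0 ⇒ divisible ✓.
Greedy packing gives 4 candidate class(es). Each should be a full parallel class (size 3, covers all 9 points).
  Class 1 (3 blocks): {0,6,7}; {2,3,8}; {1,4,5}. Points covered: [0, 1, 2, 3, 4, 5, 6, 7, 8].
  Class 2 (3 blocks): {5,6,8}; {1,2,7}; {0,3,4}. Points covered: [0, 1, 2, 3, 4, 5, 6, 7, 8].
  Class 3 (3 blocks): {3,5,7}; {2,4,6}; {0,1,8}. Points covered: [0, 1, 2, 3, 4, 5, 6, 7, 8].
  Class 4 (3 blocks): {0,2,5}; {1,3,6}; {4,7,8}. Points covered: [0, 1, 2, 3, 4, 5, 6, 7, 8].
All classes full (size 3)? YES. All classes cover every point? YES.
Resolvable? YES.

YES


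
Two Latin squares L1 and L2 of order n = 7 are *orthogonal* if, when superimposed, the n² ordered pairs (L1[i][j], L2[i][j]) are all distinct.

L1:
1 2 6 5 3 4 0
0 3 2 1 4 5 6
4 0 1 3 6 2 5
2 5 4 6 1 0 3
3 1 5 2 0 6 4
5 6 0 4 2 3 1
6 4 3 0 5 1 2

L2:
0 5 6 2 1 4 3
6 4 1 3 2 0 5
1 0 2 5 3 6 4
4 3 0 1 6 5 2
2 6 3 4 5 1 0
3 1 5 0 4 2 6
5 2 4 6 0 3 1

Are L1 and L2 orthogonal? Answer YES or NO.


Form the n² = 49 superimposed pairs (L1[i][j], L2[i][j]), row by row (rows and columns indexed from 0):
row 0: (1,0) (2,5) (6,6) (5,2) (3,1) (4,4) (0,3)
row 1: (0,6) (3,4) (2,1) (1,3) (4,2) (5,0) (6,5)
row 2: (4,1) (0,0) (1,2) (3,5) (6,3) (2,6) (5,4)
row 3: (2,4) (5,3) (4,0) (6,1) (1,6) (0,5) (3,2)
row 4: (3,2) (1,6) (5,3) (2,4) (0,5) (6,1) (4,0)
row 5: (5,3) (6,1) (0,5) (4,0) (2,4) (3,2) (1,6)
row 6: (6,5) (4,2) (3,4) (0,6) (5,0) (1,3) (2,1)
Orthogonality requires all 49 pairs distinct.
But the pair (3,2) repeats: cell (3,6) has L1 = 3, L2 = 2, and cell (4,0) has L1 = 3, L2 = 2.
A repeated pair means some other pair never occurs (only 28 distinct pairs out of 49), so the squares are not orthogonal.
Conclusion: NO.

NO


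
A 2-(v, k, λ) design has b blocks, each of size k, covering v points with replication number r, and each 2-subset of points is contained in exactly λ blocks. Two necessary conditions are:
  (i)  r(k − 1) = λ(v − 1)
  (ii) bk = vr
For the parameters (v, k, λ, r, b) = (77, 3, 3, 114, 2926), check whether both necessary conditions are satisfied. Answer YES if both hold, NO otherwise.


Condition (i): r(k − 1) = 114·2 = 228; λ(v − 1) = 3·76 = 228. Match? YES.
Condition (ii): bk = 2926·3 = 8778; vr = 77·114 = 8778. Match? YES.
Both conditions hold? YES.

YES


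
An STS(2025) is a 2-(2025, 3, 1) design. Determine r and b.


An STS(v) is a 2-(v, 3, 1) BIBD: block size k = 3, λ = 1.
Replication: r(k − 1) = λ(v − 1) ⇒ r·2 = 2025 − 1 = 2024 ⇒ r = 1012.
Block count: b = v(v − 1)/6 = 2025·2024/6 = 4098600/6 = 683100.
(Check via bk = vr: 683100·3 = 2049300 = 2025·1012 = 2049300 ✓.)

r = 1012, b = 683100.


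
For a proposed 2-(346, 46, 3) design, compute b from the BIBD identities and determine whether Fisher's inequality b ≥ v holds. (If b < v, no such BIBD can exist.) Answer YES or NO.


r = λ(v − 1)/(k − 1) = 3·345/45 = 23.
b = vr/k = 346·23/46 = 173.
Fisher's inequality: b ≥ v ⇔ 173 ≥ 346? NO.

NO


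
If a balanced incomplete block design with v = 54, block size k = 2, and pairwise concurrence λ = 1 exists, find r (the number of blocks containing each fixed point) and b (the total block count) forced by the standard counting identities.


Any 2-(v, k, λ) BIBD satisfies two necessary conditions:
  (i)  Each point sits in r blocks, and counting incidences through any fixed point gives r(k − 1) = λ(v − 1), so r = λ(v − 1)/(k − 1).
  (ii) Total incidences bk = vr, so b = vr/k.
Step 1: r = λ(v − 1)/(k − 1) = 1·(54 − 1)/(2 − 1) = 1·53/1 = 53/1 = 53.
Step 2: b = vr/k = 54·53/2 = 2862/2 = 1431.
Check integrality: r = 53 ∈ Z ✓, b = 1431 ∈ Z ✓.
(These identities are necessary conditions: they determine r and b for any design with these parameters, but do not by themselves prove that one exists.)

r = 53, b = 1431.


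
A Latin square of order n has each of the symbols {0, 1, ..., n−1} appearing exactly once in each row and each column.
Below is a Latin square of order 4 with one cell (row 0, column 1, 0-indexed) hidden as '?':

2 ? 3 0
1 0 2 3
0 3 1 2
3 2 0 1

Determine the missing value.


Row 0 contains symbols [0, 2, 3] — missing [1].
Column 1 contains symbols [0, 2, 3] — missing [1].
The missing symbol must appear in both missing sets; intersection = [1].
Therefore the hidden value is 1.

Missing value = 1.


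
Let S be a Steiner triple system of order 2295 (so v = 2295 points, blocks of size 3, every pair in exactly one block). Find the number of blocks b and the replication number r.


An STS(v) is a 2-(v, 3, 1) BIBD: block size k = 3, λ = 1.
Replication: r(k − 1) = λ(v − 1) ⇒ r·2 = 2295 − 1 = 2294 ⇒ r = 1147.
Block count: bk = vr ⇒ b·3 = 2295·1147 = 2632365 ⇒ b = 877455.

r = 1147, b = 877455.


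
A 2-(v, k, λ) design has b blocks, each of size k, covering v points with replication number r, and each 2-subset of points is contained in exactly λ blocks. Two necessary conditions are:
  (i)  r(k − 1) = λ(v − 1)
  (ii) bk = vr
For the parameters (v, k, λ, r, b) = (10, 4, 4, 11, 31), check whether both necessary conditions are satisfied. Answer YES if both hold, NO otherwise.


Condition (i): r(k − 1) = 11·3 = 33; λ(v − 1) = 4·9 = 36. Match? NO.
Condition (ii): bk = 31·4 = 124; vr = 10·11 = 110. Match? NO.
Both conditions hold? NO.

NO


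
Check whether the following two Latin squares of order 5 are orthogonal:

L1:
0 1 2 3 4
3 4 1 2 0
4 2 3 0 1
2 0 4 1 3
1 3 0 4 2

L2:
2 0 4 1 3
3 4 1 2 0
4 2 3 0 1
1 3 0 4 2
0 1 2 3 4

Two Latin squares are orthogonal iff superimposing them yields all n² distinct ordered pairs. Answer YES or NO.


Form the n² = 25 superimposed pairs (L1[i][j], L2[i][j]), row by row (rows and columns indexed from 0):
row 0: (0,2) (1,0) (2,4) (3,1) (4,3)
row 1: (3,3) (4,4) (1,1) (2,2) (0,0)
row 2: (4,4) (2,2) (3,3) (0,0) (1,1)
row 3: (2,1) (0,3) (4,0) (1,4) (3,2)
row 4: (1,0) (3,1) (0,2) (4,3) (2,4)
Orthogonality requires all 25 pairs distinct.
But the pair (4,4) repeats: cell (1,1) has L1 = 4, L2 = 4, and cell (2,0) has L1 = 4, L2 = 4.
A repeated pair means some other pair never occurs (only 15 distinct pairs out of 25), so the squares are not orthogonal.
Conclusion: NO.

NO


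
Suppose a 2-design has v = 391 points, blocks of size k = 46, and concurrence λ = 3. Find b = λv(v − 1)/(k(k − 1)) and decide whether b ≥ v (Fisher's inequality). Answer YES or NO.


b = λv(v − 1)/(k(k − 1)) = 3·391·390/(46·45) = 457470/2070 = 221.
Compare with v = 391: b < v, so Fisher's inequality fails.

NO


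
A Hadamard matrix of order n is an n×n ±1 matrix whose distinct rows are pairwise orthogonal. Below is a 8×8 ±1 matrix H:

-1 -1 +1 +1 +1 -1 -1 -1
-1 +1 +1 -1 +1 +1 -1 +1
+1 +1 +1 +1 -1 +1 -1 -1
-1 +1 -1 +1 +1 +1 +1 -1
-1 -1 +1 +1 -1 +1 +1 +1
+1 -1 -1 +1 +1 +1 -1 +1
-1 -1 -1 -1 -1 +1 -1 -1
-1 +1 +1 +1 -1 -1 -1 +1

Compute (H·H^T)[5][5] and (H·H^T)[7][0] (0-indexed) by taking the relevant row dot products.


Row 0 of H: [-1, -1, 1, 1, 1, -1, -1, -1].
Row 5 of H: [1, -1, -1, 1, 1, 1, -1, 1].
Row 7 of H: [-1, 1, 1, 1, -1, -1, -1, 1].
(H·H^T)[5][5] = Σ_j H[5][j]·H[5][j] = (1)² + (-1)² + (-1)² + (1)² + (1)² + (1)² + (-1)² + (1)² = 1 + 1 + 1 + 1 + 1 + 1 + 1 + 1 = 8.
(H·H^T)[7][0] = Σ_j H[7][j]·H[0][j] = (-1)·(-1) + (1)·(-1) + (1)·(1) + (1)·(1) + (-1)·(1) + (-1)·(-1) + (-1)·(-1) + (1)·(-1) = 1 + -1 + 1 + 1 + -1 + 1 + 1 + -1 = 2.
Rows 7 and 0 are not orthogonal (dot product = 2 ≠ 0), so H is not a Hadamard matrix.

(5,5) entry = 8; (7,0) entry = 2.


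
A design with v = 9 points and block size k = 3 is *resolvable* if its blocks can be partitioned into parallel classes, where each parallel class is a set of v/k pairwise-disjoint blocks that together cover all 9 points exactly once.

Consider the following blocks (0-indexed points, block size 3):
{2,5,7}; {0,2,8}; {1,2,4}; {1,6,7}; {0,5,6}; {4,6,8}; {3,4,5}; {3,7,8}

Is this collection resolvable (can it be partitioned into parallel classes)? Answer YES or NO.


v = 9, block size k = 3, number of blocks = 8.
For resolvability, blocks must partition into parallel classes of size v/k = 3.
Total blocks must therefore be a multiple of 3: 8 = 3·2 + 2 ⇒ not divisible ✗.
Resolvable? NO.

NO


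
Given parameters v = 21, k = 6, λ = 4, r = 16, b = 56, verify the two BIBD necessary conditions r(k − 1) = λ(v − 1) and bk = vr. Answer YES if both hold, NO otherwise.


Condition (i): r(k − 1) = 16·5 = 80; λ(v − 1) = 4·20 = 80. Match? YES.
Condition (ii): bk = 56·6 = 336; vr = 21·16 = 336. Match? YES.
Both conditions hold? YES.

YES


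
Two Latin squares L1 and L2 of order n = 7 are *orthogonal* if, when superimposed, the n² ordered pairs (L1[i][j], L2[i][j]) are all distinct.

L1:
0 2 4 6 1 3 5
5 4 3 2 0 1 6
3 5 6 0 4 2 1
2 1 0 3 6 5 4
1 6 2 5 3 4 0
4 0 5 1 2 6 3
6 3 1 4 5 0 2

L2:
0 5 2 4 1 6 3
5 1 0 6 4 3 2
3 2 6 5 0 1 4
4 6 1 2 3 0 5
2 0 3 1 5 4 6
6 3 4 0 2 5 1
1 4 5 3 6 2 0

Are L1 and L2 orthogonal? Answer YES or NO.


Form the n² = 49 superimposed pairs (L1[i][j], L2[i][j]), row by row (rows and columns indexed from 0):
row 0: (0,0) (2,5) (4,2) (6,4) (1,1) (3,6) (5,3)
row 1: (5,5) (4,1) (3,0) (2,6) (0,4) (1,3) (6,2)
row 2: (3,3) (5,2) (6,6) (0,5) (4,0) (2,1) (1,4)
row 3: (2,4) (1,6) (0,1) (3,2) (6,3) (5,0) (4,5)
row 4: (1,2) (6,0) (2,3) (5,1) (3,5) (4,4) (0,6)
row 5: (4,6) (0,3) (5,4) (1,0) (2,2) (6,5) (3,1)
row 6: (6,1) (3,4) (1,5) (4,3) (5,6) (0,2) (2,0)
Orthogonality requires all 49 pairs distinct.
Check by first coordinate: for each symbol s of L1, list the L2 entries in the n cells where L1 = s; they must all differ.
  L1 = 0: L2 entries (in reading order) 0, 4, 5, 1, 6, 3, 2 — all 7 distinct ✓
  L1 = 1: L2 entries (in reading order) 1, 3, 4, 6, 2, 0, 5 — all 7 distinct ✓
  L1 = 2: L2 entries (in reading order) 5, 6, 1, 4, 3, 2, 0 — all 7 distinct ✓
  L1 = 3: L2 entries (in reading order) 6, 0, 3, 2, 5, 1, 4 — all 7 distinct ✓
  L1 = 4: L2 entries (in reading order) 2, 1, 0, 5, 4, 6, 3 — all 7 distinct ✓
  L1 = 5: L2 entries (in reading order) 3, 5, 2, 0, 1, 4, 6 — all 7 distinct ✓
  L1 = 6: L2 entries (in reading order) 4, 2, 6, 3, 0, 5, 1 — all 7 distinct ✓
Every symbol of L1 meets every symbol of L2 exactly once, so all 49 pairs are distinct (49 of 49).
Conclusion: YES.

YES


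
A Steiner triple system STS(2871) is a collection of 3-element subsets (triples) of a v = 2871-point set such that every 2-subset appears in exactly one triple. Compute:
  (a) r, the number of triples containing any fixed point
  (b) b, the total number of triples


An STS(v) is a 2-(v, 3, 1) BIBD: block size k = 3, λ = 1.
Replication: r(k − 1) = λ(v − 1) ⇒ r·2 = 2871 − 1 = 2870 ⇒ r = 1435.
Block count: b = v(v − 1)/6 = 2871·2870/6 = 8239770/6 = 1373295.
(Check via bk = vr: 1373295·3 = 4119885 = 2871·1435 = 4119885 ✓.)

r = 1435, b = 1373295.


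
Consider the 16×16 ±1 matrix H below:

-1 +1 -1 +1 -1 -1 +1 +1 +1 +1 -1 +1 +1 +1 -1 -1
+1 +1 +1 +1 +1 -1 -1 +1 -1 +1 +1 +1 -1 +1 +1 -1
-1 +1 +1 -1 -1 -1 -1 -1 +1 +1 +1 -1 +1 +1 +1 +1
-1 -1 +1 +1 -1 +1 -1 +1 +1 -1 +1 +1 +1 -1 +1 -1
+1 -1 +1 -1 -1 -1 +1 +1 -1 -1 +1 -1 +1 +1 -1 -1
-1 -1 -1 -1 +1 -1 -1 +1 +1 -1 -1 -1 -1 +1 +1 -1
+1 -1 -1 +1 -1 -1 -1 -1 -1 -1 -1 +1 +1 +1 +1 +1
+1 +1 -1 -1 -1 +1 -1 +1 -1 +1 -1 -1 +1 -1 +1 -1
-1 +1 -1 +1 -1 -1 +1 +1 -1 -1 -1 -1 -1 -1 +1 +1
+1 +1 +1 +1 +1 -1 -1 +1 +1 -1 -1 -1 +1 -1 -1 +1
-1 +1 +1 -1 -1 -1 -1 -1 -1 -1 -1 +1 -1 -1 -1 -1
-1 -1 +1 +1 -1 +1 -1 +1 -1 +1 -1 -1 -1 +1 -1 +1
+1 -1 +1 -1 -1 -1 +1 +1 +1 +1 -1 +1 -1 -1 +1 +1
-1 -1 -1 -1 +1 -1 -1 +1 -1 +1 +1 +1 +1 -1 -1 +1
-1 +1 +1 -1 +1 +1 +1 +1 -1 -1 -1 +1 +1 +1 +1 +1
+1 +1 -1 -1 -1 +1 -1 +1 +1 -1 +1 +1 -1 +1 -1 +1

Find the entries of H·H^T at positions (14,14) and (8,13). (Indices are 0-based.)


Row 8 of H: [-1, 1, -1, 1, -1, -1, 1, 1, -1, -1, -1, -1, -1, -1, 1, 1].
Row 13 of H: [-1, -1, -1, -1, 1, -1, -1, 1, -1, 1, 1, 1, 1, -1, -1, 1].
Row 14 of H: [-1, 1, 1, -1, 1, 1, 1, 1, -1, -1, -1, 1, 1, 1, 1, 1].
(H·H^T)[14][14] = Σ_j H[14][j]·H[14][j] = (-1)² + (1)² + (1)² + (-1)² + (1)² + (1)² + (1)² + (1)² + (-1)² + (-1)² + (-1)² + (1)² + (1)² + (1)² + (1)² + (1)² = 1 + 1 + 1 + 1 + 1 + 1 + 1 + 1 + 1 + 1 + 1 + 1 + 1 + 1 + 1 + 1 = 16.
(H·H^T)[8][13] = Σ_j H[8][j]·H[13][j] = (-1)·(-1) + (1)·(-1) + (-1)·(-1) + (1)·(-1) + (-1)·(1) + (-1)·(-1) + (1)·(-1) + (1)·(1) + (-1)·(-1) + (-1)·(1) + (-1)·(1) + (-1)·(1) + (-1)·(1) + (-1)·(-1) + (1)·(-1) + (1)·(1) = 1 + -1 + 1 + -1 + -1 + 1 + -1 + 1 + 1 + -1 + -1 + -1 + -1 + 1 + -1 + 1 = -2.
Rows 8 and 13 are not orthogonal (dot product = -2 ≠ 0), so H is not a Hadamard matrix.

(14,14) entry = 16; (8,13) entry = -2.


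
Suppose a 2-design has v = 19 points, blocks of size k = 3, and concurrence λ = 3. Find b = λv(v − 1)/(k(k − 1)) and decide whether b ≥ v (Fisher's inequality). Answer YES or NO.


r = λ(v − 1)/(k − 1) = 3·18/2 = 27.
b = vr/k = 19·27/3 = 171.
Fisher's inequality: b ≥ v ⇔ 171 ≥ 19? YES.

YES


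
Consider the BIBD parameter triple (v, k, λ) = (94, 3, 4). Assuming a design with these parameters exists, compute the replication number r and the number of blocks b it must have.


Any 2-(v, k, λ) BIBD satisfies two necessary conditions:
  (i)  Each point sits in r blocks, and counting incidences through any fixed point gives r(k − 1) = λ(v − 1), so r = λ(v − 1)/(k − 1).
  (ii) Total incidences bk = vr, so b = vr/k.
Step 1: r = λ(v − 1)/(k − 1) = 4·(94 − 1)/(3 − 1) = 4·93/2 = 372/2 = 186.
Step 2: b = vr/k = 94·186/3 = 17484/3 = 5828.
Check integrality: r = 186 ∈ Z ✓, b = 5828 ∈ Z ✓.
(These identities are necessary conditions: they determine r and b for any design with these parameters, but do not by themselves prove that one exists.)

r = 186, b = 5828.


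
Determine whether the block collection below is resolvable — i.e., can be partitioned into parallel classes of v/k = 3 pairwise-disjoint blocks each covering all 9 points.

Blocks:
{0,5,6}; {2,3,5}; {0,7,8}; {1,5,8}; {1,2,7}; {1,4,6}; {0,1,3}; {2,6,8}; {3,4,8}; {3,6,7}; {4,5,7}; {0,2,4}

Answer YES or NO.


v = 9, block size k = 3, number of blocks = 12.
For resolvability, blocks must partition into parallel classes of size v/k = 3.
Total blocks must therefore be a multiple of 3: 12 = 3·4 + 0 ⇒ divisible ✓.
Greedy packing gives 4 candidate class(es). Each should be a full parallel class (size 3, covers all 9 points).
  Class 1 (3 blocks): {0,5,6}; {1,2,7}; {3,4,8}. Points covered: [0, 1, 2, 3, 4, 5, 6, 7, 8].
  Class 2 (3 blocks): {2,3,5}; {0,7,8}; {1,4,6}. Points covered: [0, 1, 2, 3, 4, 5, 6, 7, 8].
  Class 3 (3 blocks): {1,5,8}; {3,6,7}; {0,2,4}. Points covered: [0, 1, 2, 3, 4, 5, 6, 7, 8].
  Class 4 (3 blocks): {0,1,3}; {2,6,8}; {4,5,7}. Points covered: [0, 1, 2, 3, 4, 5, 6, 7, 8].
All classes full (size 3)? YES. All classes cover every point? YES.
Resolvable? YES.

YES


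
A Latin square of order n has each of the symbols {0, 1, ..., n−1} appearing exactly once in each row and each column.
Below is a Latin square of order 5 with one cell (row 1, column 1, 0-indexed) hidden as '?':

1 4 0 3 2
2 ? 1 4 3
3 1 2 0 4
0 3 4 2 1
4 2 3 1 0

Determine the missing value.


Row 1 contains symbols [1, 2, 3, 4] — missing [0].
Column 1 contains symbols [1, 2, 3, 4] — missing [0].
The missing symbol must appear in both missing sets; intersection = [0].
Therefore the hidden value is 0.

Missing value = 0.


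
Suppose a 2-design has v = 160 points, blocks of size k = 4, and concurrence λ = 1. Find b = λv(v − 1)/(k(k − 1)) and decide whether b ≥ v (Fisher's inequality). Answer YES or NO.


r = λ(v − 1)/(k − 1) = 1·159/3 = 53.
b = vr/k = 160·53/4 = 2120.
Fisher's inequality: b ≥ v ⇔ 2120 ≥ 160? YES.

YES


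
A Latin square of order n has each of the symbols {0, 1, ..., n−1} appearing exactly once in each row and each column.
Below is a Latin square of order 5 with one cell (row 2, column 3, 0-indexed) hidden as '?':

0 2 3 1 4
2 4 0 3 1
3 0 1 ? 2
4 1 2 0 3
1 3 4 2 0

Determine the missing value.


Row 2 contains symbols [0, 1, 2, 3] — missing [4].
Column 3 contains symbols [0, 1, 2, 3] — missing [4].
The missing symbol must appear in both missing sets; intersection = [4].
Therefore the hidden value is 4.

Missing value = 4.


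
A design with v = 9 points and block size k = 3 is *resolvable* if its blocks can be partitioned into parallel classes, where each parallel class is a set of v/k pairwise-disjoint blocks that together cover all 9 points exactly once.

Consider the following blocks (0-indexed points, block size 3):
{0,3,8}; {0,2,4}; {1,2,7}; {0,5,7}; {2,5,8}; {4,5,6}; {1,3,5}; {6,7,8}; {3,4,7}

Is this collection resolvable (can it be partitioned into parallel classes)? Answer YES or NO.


v = 9, block size k = 3, number of blocks = 9.
For resolvability, blocks must partition into parallel classes of size v/k = 3.
Total blocks must therefore be a multiple of 3: 9 = 3·3 + 0 ⇒ divisible ✓.
Consider block {0,5,7}. It intersects every other block in the collection, so no parallel class of size 3 can contain it.
Since every block must belong to some parallel class in a resolution, the collection cannot be partitioned into parallel classes.
Resolvable? NO.

NO


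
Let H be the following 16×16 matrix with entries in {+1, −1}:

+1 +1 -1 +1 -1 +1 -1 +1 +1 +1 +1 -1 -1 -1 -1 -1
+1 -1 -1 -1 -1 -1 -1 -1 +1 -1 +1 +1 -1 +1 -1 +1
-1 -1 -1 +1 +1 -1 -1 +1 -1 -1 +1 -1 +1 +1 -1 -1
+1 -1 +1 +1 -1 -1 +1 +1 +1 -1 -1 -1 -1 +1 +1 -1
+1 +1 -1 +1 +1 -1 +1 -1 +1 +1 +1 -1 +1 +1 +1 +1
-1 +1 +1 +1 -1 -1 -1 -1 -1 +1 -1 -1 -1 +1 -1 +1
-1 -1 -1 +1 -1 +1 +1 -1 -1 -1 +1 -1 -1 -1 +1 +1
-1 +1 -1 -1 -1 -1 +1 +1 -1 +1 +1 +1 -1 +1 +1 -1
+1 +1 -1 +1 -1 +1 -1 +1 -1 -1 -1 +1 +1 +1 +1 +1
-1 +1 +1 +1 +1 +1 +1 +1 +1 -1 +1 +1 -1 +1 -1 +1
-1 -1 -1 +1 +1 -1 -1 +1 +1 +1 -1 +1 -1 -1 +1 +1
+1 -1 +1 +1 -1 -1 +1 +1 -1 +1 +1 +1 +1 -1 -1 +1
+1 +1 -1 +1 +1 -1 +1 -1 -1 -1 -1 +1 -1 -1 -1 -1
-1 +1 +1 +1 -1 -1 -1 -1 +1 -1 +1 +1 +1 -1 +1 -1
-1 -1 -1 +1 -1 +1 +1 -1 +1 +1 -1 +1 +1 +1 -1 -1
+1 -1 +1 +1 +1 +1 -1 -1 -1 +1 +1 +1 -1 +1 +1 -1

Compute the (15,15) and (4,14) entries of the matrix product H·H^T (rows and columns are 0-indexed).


Row 4 of H: [1, 1, -1, 1, 1, -1, 1, -1, 1, 1, 1, -1, 1, 1, 1, 1].
Row 14 of H: [-1, -1, -1, 1, -1, 1, 1, -1, 1, 1, -1, 1, 1, 1, -1, -1].
Row 15 of H: [1, -1, 1, 1, 1, 1, -1, -1, -1, 1, 1, 1, -1, 1, 1, -1].
(H·H^T)[15][15] = Σ_j H[15][j]·H[15][j] = (1)² + (-1)² + (1)² + (1)² + (1)² + (1)² + (-1)² + (-1)² + (-1)² + (1)² + (1)² + (1)² + (-1)² + (1)² + (1)² + (-1)² = 1 + 1 + 1 + 1 + 1 + 1 + 1 + 1 + 1 + 1 + 1 + 1 + 1 + 1 + 1 + 1 = 16.
(H·H^T)[4][14] = Σ_j H[4][j]·H[14][j] = (1)·(-1) + (1)·(-1) + (-1)·(-1) + (1)·(1) + (1)·(-1) + (-1)·(1) + (1)·(1) + (-1)·(-1) + (1)·(1) + (1)·(1) + (1)·(-1) + (-1)·(1) + (1)·(1) + (1)·(1) + (1)·(-1) + (1)·(-1) = -1 + -1 + 1 + 1 + -1 + -1 + 1 + 1 + 1 + 1 + -1 + -1 + 1 + 1 + -1 + -1 = 0.
So rows 4 and 14 are orthogonal; the diagonal entry equals n = 16.

(15,15) entry = 16; (4,14) entry = 0.


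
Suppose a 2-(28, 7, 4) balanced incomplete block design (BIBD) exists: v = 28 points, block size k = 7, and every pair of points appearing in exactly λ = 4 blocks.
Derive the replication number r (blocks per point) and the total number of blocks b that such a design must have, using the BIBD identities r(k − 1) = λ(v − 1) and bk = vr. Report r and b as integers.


Any 2-(v, k, λ) BIBD satisfies two necessary conditions:
  (i)  Each point sits in r blocks, and counting incidences through any fixed point gives r(k − 1) = λ(v − 1), so r = λ(v − 1)/(k − 1).
  (ii) Total incidences bk = vr, so b = vr/k.
Step 1: r = λ(v − 1)/(k − 1) = 4·(28 − 1)/(7 − 1) = 4·27/6 = 108/6 = 18.
Step 2: b = vr/k = 28·18/7 = 504/7 = 72.
Check integrality: r = 18 ∈ Z ✓, b = 72 ∈ Z ✓.
(These identities are necessary conditions: they determine r and b for any design with these parameters, but do not by themselves prove that one exists.)

r = 18, b = 72.


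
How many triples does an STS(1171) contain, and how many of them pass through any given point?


An STS(v) is a 2-(v, 3, 1) BIBD: block size k = 3, λ = 1.
Replication: r(k − 1) = λ(v − 1) ⇒ r·2 = 1171 − 1 = 1170 ⇒ r = 585.
Block count: bk = vr ⇒ b·3 = 1171·585 = 685035 ⇒ b = 228345.

r = 585, b = 228345.


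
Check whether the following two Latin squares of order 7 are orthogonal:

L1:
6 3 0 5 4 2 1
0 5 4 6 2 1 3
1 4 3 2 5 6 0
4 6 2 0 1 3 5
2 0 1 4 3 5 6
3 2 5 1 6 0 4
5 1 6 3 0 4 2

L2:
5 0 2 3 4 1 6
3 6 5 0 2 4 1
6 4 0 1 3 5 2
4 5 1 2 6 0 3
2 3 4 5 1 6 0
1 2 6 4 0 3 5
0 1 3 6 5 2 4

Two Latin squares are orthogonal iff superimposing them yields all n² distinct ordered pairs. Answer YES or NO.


Form the n² = 49 superimposed pairs (L1[i][j], L2[i][j]), row by row (rows and columns indexed from 0):
row 0: (6,5) (3,0) (0,2) (5,3) (4,4) (2,1) (1,6)
row 1: (0,3) (5,6) (4,5) (6,0) (2,2) (1,4) (3,1)
row 2: (1,6) (4,4) (3,0) (2,1) (5,3) (6,5) (0,2)
row 3: (4,4) (6,5) (2,1) (0,2) (1,6) (3,0) (5,3)
row 4: (2,2) (0,3) (1,4) (4,5) (3,1) (5,6) (6,0)
row 5: (3,1) (2,2) (5,6) (1,4) (6,0) (0,3) (4,5)
row 6: (5,0) (1,1) (6,3) (3,6) (0,5) (4,2) (2,4)
Orthogonality requires all 49 pairs distinct.
But the pair (1,6) repeats: cell (0,6) has L1 = 1, L2 = 6, and cell (2,0) has L1 = 1, L2 = 6.
A repeated pair means some other pair never occurs (only 21 distinct pairs out of 49), so the squares are not orthogonal.
Conclusion: NO.

NO


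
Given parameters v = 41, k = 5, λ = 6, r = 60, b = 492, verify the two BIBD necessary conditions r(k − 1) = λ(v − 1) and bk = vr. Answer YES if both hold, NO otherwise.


Condition (i): r(k − 1) = 60·4 = 240; λ(v − 1) = 6·40 = 240. Match? YES.
Condition (ii): bk = 492·5 = 2460; vr = 41·60 = 2460. Match? YES.
Both conditions hold? YES.

YES


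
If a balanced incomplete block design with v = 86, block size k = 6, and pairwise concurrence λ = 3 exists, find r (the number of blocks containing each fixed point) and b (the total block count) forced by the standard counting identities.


Any 2-(v, k, λ) BIBD satisfies two necessary conditions:
  (i)  Each point sits in r blocks, and counting incidences through any fixed point gives r(k − 1) = λ(v − 1), so r = λ(v − 1)/(k − 1).
  (ii) Total incidences bk = vr, so b = vr/k.
Step 1: r = λ(v − 1)/(k − 1) = 3·(86 − 1)/(6 − 1) = 3·85/5 = 255/5 = 51.
Step 2: b = vr/k = 86·51/6 = 4386/6 = 731.
Check integrality: r = 51 ∈ Z ✓, b = 731 ∈ Z ✓.
(These identities are necessary conditions: they determine r and b for any design with these parameters, but do not by themselves prove that one exists.)

r = 51, b = 731.


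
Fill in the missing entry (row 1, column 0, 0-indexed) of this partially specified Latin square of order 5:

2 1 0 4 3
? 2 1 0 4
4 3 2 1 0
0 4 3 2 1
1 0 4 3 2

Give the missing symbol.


Row 1 contains symbols [0, 1, 2, 4] — missing [3].
Column 0 contains symbols [0, 1, 2, 4] — missing [3].
The missing symbol must appear in both missing sets; intersection = [3].
Therefore the hidden value is 3.

Missing value = 3.


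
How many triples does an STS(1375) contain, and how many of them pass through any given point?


An STS(v) is a 2-(v, 3, 1) BIBD: block size k = 3, λ = 1.
Replication: r(k − 1) = λ(v − 1) ⇒ r·2 = 1375 − 1 = 1374 ⇒ r = 687.
Block count: bk = vr ⇒ b·3 = 1375·687 = 944625 ⇒ b = 314875.

r = 687, b = 314875.


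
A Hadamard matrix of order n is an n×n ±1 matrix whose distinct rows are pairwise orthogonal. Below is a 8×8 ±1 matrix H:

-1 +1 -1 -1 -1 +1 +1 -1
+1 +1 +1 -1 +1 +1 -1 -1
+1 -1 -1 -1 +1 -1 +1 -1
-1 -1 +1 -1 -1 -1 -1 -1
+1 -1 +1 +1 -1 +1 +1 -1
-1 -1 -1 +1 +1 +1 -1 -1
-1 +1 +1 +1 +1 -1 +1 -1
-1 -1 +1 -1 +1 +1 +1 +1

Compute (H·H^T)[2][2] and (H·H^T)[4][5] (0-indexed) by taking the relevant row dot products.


Row 2 of H: [1, -1, -1, -1, 1, -1, 1, -1].
Row 4 of H: [1, -1, 1, 1, -1, 1, 1, -1].
Row 5 of H: [-1, -1, -1, 1, 1, 1, -1, -1].
(H·H^T)[2][2] = Σ_j H[2][j]·H[2][j] = (1)² + (-1)² + (-1)² + (-1)² + (1)² + (-1)² + (1)² + (-1)² = 1 + 1 + 1 + 1 + 1 + 1 + 1 + 1 = 8.
(H·H^T)[4][5] = Σ_j H[4][j]·H[5][j] = (1)·(-1) + (-1)·(-1) + (1)·(-1) + (1)·(1) + (-1)·(1) + (1)·(1) + (1)·(-1) + (-1)·(-1) = -1 + 1 + -1 + 1 + -1 + 1 + -1 + 1 = 0.
So rows 4 and 5 are orthogonal; the diagonal entry equals n = 8.

(2,2) entry = 8; (4,5) entry = 0.


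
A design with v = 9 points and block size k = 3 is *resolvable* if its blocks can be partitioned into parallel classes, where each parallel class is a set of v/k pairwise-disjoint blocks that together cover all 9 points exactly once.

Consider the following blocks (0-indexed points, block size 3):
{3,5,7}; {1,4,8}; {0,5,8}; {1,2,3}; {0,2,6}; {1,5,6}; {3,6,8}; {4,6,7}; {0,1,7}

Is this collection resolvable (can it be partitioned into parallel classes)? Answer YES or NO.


v = 9, block size k = 3, number of blocks = 9.
For resolvability, blocks must partition into parallel classes of size v/k = 3.
Total blocks must therefore be a multiple of 3: 9 = 3·3 + 0 ⇒ divisible ✓.
Consider block {1,5,6}. It intersects every other block in the collection, so no parallel class of size 3 can contain it.
Since every block must belong to some parallel class in a resolution, the collection cannot be partitioned into parallel classes.
Resolvable? NO.

NO


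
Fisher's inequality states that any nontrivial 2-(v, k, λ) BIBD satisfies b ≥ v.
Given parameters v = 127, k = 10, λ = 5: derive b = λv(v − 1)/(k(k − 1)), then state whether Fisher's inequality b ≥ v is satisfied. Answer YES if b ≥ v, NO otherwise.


b = λv(v − 1)/(k(k − 1)) = 5·127·126/(10·9) = 80010/90 = 889.
Compare with v = 127: b ≥ v, so Fisher's inequality holds.

YES


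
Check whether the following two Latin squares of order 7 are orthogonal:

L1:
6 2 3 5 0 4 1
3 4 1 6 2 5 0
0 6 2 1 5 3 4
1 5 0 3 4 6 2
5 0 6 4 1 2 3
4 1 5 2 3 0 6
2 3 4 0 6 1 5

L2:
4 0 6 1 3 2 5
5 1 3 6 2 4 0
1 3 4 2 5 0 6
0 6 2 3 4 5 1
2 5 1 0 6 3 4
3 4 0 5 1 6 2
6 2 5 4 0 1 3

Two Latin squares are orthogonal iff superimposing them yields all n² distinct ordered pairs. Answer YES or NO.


Form the n² = 49 superimposed pairs (L1[i][j], L2[i][j]), row by row (rows and columns indexed from 0):
row 0: (6,4) (2,0) (3,6) (5,1) (0,3) (4,2) (1,5)
row 1: (3,5) (4,1) (1,3) (6,6) (2,2) (5,4) (0,0)
row 2: (0,1) (6,3) (2,4) (1,2) (5,5) (3,0) (4,6)
row 3: (1,0) (5,6) (0,2) (3,3) (4,4) (6,5) (2,1)
row 4: (5,2) (0,5) (6,1) (4,0) (1,6) (2,3) (3,4)
row 5: (4,3) (1,4) (5,0) (2,5) (3,1) (0,6) (6,2)
row 6: (2,6) (3,2) (4,5) (0,4) (6,0) (1,1) (5,3)
Orthogonality requires all 49 pairs distinct.
Check by first coordinate: for each symbol s of L1, list the L2 entries in the n cells where L1 = s; they must all differ.
  L1 = 0: L2 entries (in reading order) 3, 0, 1, 2, 5, 6, 4 — all 7 distinct ✓
  L1 = 1: L2 entries (in reading order) 5, 3, 2, 0, 6, 4, 1 — all 7 distinct ✓
  L1 = 2: L2 entries (in reading order) 0, 2, 4, 1, 3, 5, 6 — all 7 distinct ✓
  L1 = 3: L2 entries (in reading order) 6, 5, 0, 3, 4, 1, 2 — all 7 distinct ✓
  L1 = 4: L2 entries (in reading order) 2, 1, 6, 4, 0, 3, 5 — all 7 distinct ✓
  L1 = 5: L2 entries (in reading order) 1, 4, 5, 6, 2, 0, 3 — all 7 distinct ✓
  L1 = 6: L2 entries (in reading order) 4, 6, 3, 5, 1, 2, 0 — all 7 distinct ✓
Every symbol of L1 meets every symbol of L2 exactly once, so all 49 pairs are distinct (49 of 49).
Conclusion: YES.

YES


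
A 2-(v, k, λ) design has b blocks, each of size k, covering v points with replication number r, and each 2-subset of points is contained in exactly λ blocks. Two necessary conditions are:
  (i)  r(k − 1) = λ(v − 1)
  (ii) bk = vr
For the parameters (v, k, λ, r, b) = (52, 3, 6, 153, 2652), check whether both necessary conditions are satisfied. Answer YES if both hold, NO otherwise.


Condition (i): r(k − 1) = 153·2 = 306; λ(v − 1) = 6·51 = 306. Match? YES.
Condition (ii): bk = 2652·3 = 7956; vr = 52·153 = 7956. Match? YES.
Both conditions hold? YES.

YES


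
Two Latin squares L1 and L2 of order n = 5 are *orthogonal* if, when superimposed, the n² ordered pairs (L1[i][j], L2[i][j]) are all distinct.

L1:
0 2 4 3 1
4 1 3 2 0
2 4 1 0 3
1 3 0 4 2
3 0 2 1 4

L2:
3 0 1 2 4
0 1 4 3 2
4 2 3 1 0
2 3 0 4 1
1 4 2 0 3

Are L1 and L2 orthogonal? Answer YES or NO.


Form the n² = 25 superimposed pairs (L1[i][j], L2[i][j]), row by row (rows and columns indexed from 0):
row 0: (0,3) (2,0) (4,1) (3,2) (1,4)
row 1: (4,0) (1,1) (3,4) (2,3) (0,2)
row 2: (2,4) (4,2) (1,3) (0,1) (3,0)
row 3: (1,2) (3,3) (0,0) (4,4) (2,1)
row 4: (3,1) (0,4) (2,2) (1,0) (4,3)
Orthogonality requires all 25 pairs distinct.
Check by first coordinate: for each symbol s of L1, list the L2 entries in the n cells where L1 = s; they must all differ.
  L1 = 0: L2 entries (in reading order) 3, 2, 1, 0, 4 — all 5 distinct ✓
  L1 = 1: L2 entries (in reading order) 4, 1, 3, 2, 0 — all 5 distinct ✓
  L1 = 2: L2 entries (in reading order) 0, 3, 4, 1, 2 — all 5 distinct ✓
  L1 = 3: L2 entries (in reading order) 2, 4, 0, 3, 1 — all 5 distinct ✓
  L1 = 4: L2 entries (in reading order) 1, 0, 2, 4, 3 — all 5 distinct ✓
Every symbol of L1 meets every symbol of L2 exactly once, so all 25 pairs are distinct (25 of 25).
Conclusion: YES.

YES


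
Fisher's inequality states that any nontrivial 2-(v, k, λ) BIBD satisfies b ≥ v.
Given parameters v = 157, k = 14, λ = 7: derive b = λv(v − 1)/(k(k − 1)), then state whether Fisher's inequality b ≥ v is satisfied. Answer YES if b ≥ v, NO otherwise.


r = λ(v − 1)/(k − 1) = 7·156/13 = 84.
b = vr/k = 157·84/14 = 942.
Fisher's inequality: b ≥ v ⇔ 942 ≥ 157? YES.

YES


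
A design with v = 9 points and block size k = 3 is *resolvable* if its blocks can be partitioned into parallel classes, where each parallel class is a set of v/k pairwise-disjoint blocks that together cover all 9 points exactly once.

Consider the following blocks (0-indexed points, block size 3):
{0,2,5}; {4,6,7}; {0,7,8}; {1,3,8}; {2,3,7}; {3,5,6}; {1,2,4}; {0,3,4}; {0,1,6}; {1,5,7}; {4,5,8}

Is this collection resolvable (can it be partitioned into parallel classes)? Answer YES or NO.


v = 9, block size k = 3, number of blocks = 11.
For resolvability, blocks must partition into parallel classes of size v/k = 3.
Total blocks must therefore be a multiple of 3: 11 = 3·3 + 2 ⇒ not divisible ✗.
Resolvable? NO.

NO


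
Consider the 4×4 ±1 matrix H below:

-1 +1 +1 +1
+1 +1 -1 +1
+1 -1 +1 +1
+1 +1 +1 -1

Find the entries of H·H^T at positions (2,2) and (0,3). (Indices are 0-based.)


Row 0 of H: [-1, 1, 1, 1].
Row 2 of H: [1, -1, 1, 1].
Row 3 of H: [1, 1, 1, -1].
(H·H^T)[2][2] = Σ_j H[2][j]·H[2][j] = (1)² + (-1)² + (1)² + (1)² = 1 + 1 + 1 + 1 = 4.
(H·H^T)[0][3] = Σ_j H[0][j]·H[3][j] = (-1)·(1) + (1)·(1) + (1)·(1) + (1)·(-1) = -1 + 1 + 1 + -1 = 0.
So rows 0 and 3 are orthogonal; the diagonal entry equals n = 4.

(2,2) entry = 4; (0,3) entry = 0.


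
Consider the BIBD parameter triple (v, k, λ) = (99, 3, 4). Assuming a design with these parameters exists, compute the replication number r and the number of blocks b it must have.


Any 2-(v, k, λ) BIBD satisfies two necessary conditions:
  (i)  Each point sits in r blocks, and counting incidences through any fixed point gives r(k − 1) = λ(v − 1), so r = λ(v − 1)/(k − 1).
  (ii) Total incidences bk = vr, so b = vr/k.
Step 1: r = λ(v − 1)/(k − 1) = 4·(99 − 1)/(3 − 1) = 4·98/2 = 392/2 = 196.
Step 2: b = vr/k = 99·196/3 = 19404/3 = 6468.
Check integrality: r = 196 ∈ Z ✓, b = 6468 ∈ Z ✓.
(These identities are necessary conditions: they determine r and b for any design with these parameters, but do not by themselves prove that one exists.)

r = 196, b = 6468.


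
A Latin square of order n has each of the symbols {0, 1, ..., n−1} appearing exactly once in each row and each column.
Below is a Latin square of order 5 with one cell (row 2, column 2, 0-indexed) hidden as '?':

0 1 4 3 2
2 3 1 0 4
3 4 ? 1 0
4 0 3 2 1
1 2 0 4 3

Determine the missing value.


Row 2 contains symbols [0, 1, 3, 4] — missing [2].
Column 2 contains symbols [0, 1, 3, 4] — missing [2].
The missing symbol must appear in both missing sets; intersection = [2].
Therefore the hidden value is 2.

Missing value = 2.
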